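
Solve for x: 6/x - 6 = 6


Subtract -6 from both sides: 6/x = 12
Multiply both sides by x: 6 = 12 * x
Divide by 12: x = 1/2

x = 1/2


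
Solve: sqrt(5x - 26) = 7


Square both sides: 5x - 26 = 7^2 = 49
5x = 49 + 26 = 75
x = 15
Check: sqrt(5*15 - 26) = sqrt(49) = 7 ✓

x = 15


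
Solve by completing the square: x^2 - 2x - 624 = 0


Start: x^2 - 2x - 624 = 0
Move constant: x^2 - 2x = 624
Half of -2 is -1, squared is 1
Add 1 to both sides: x^2 - 2x + 1 = 625
(x - 1)^2 = 625
x - 1 = ±25
x = 1 + 25 = 26 or x = 1 - 25 = -24

x = -24, x = 26


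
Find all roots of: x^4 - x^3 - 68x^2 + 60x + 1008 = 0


Let p(x) = x^4 - x^3 - 68x^2 + 60x + 1008. By the rational root theorem (leading coefficient 1), any rational root is an integer divisor of 1008: try ±1, ±2, ... in turn.
Test x = 1: value = 1000 ≠ 0.
Test x = -1: value = 882 ≠ 0.
Test x = 2: value = 864 ≠ 0.
Test x = -2: value = 640 ≠ 0.
Test x = 3: value = 630 ≠ 0.
Test x = -3: value = 324 ≠ 0.
Test x = 4: value = 352 ≠ 0.
Test x = -4: value = 0 ✓, so (x + 4) is a factor.
Synthetic division by (x + 4): bring down 1; 1(-4) - 1 = -5; (-5)(-4) - 68 = -48; (-48)(-4) + 60 = 252; 252(-4) + 1008 = 0 → quotient x^3 - 5x^2 - 48x + 252, remainder 0.
Continue with the quotient x^3 - 5x^2 - 48x + 252 (candidates must divide 252; re-test x = -4 first in case it repeats).
Test x = -4: value = 300 ≠ 0.
Test x = 6: value = 0 ✓, so (x - 6) is a factor.
Synthetic division by (x - 6): bring down 1; 1(6) - 5 = 1; 1(6) - 48 = -42; (-42)(6) + 252 = 0 → quotient x^2 + x - 42, remainder 0.
Solve the quadratic x^2 + x - 42 = 0: discriminant = 1^2 - 4(1)(-42) = 1 + 168 = 169.
sqrt(169) = 13, so x = (-1 ± 13)/2: x = 6 or x = -7.
Collecting all roots found:

x = -7, x = -4, x = 6 (multiplicity 2)


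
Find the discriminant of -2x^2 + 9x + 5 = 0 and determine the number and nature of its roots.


For ax^2 + bx + c = 0, discriminant D = b^2 - 4ac
Here a = -2, b = 9, c = 5
D = (9)^2 - 4(-2)(5) = 81 + 40 = 121

D = 121 > 0 and is a perfect square (sqrt = 11)
The equation has 2 distinct real rational roots.

Discriminant = 121, 2 distinct real rational roots


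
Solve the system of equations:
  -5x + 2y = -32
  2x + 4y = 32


Using Cramer's rule:
Determinant D = (-5)(4) - (2)(2) = -20 - 4 = -24
Dx = (-32)(4) - (32)(2) = -128 - 64 = -192
Dy = (-5)(32) - (2)(-32) = -160 + 64 = -96
x = Dx/D = -192/-24 = 8
y = Dy/D = -96/-24 = 4

x = 8, y = 4


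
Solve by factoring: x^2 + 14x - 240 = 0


We need two numbers that multiply to -240 and add to 14.
Those numbers are -10 and 24 (since (-10) * 24 = -240 and (-10) + 24 = 14).
So x^2 + 14x - 240 = (x - 10)(x + 24) = 0
Setting each factor to zero: x = 10 or x = -24

x = -24, x = 10


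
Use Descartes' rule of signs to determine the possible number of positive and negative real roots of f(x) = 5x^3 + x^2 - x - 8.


Descartes' rule of signs:

For positive roots, count sign changes in f(x) = 5x^3 + x^2 - x - 8:
Signs of coefficients: +, +, -, -
Number of sign changes: 1
Possible positive real roots: 1

For negative roots, examine f(-x) = -5x^3 + x^2 + x - 8:
Signs of coefficients: -, +, +, -
Number of sign changes: 2
Possible negative real roots: 2, 0

Positive roots: 1; Negative roots: 2 or 0


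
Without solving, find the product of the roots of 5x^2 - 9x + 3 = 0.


By Vieta's formulas for ax^2 + bx + c = 0:
  Sum of roots = -b/a
  Product of roots = c/a

Here a = 5, b = -9, c = 3
Sum = -(-9)/5 = 9/5
Product = 3/5 = 3/5

Product = 3/5


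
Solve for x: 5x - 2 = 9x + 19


Starting with: 5x - 2 = 9x + 19
Move all x terms to left: (5 - 9)x = 19 + 2
Simplify: -4x = 21
Divide both sides by -4: x = -21/4

x = -21/4


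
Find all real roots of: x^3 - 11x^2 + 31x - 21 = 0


Let p(x) = x^3 - 11x^2 + 31x - 21. By the rational root theorem (leading coefficient 1), any rational root is an integer divisor of 21: try ±1, ±2, ... in turn.
Test x = 1: value = 0 ✓, so (x - 1) is a factor.
Synthetic division by (x - 1): bring down 1; 1(1) - 11 = -10; (-10)(1) + 31 = 21; 21(1) - 21 = 0 → quotient x^2 - 10x + 21, remainder 0.
Solve the quadratic x^2 - 10x + 21 = 0: discriminant = (-10)^2 - 4(1)(21) = 100 - 84 = 16.
sqrt(16) = 4, so x = (10 ± 4)/2: x = 7 or x = 3.

x = 1, x = 3, x = 7


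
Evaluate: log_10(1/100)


We need the exponent such that 10^? = 1/100
10^(-2) = 1/10^2 = 1/100
Therefore log_10(1/100) = -2

-2


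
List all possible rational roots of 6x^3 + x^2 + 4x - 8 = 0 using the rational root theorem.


Rational root theorem: possible roots are ±p/q where:
  p divides the constant term (-8): p ∈ {1, 2, 4, 8}
  q divides the leading coefficient (6): q ∈ {1, 2, 3, 6}

All possible rational roots: -8, -4, -8/3, -2, -4/3, -1, -2/3, -1/2, -1/3, -1/6, 1/6, 1/3, 1/2, 2/3, 1, 4/3, 2, 8/3, 4, 8

-8, -4, -8/3, -2, -4/3, -1, -2/3, -1/2, -1/3, -1/6, 1/6, 1/3, 1/2, 2/3, 1, 4/3, 2, 8/3, 4, 8


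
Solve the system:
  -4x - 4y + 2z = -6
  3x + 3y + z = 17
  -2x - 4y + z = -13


Using Cramer's rule. Expand each determinant along the first row.
D  = (-4)*[3*1 - 1*(-4)] - (-4)*[3*1 - 1*(-2)] + 2*[3*(-4) - 3*(-2)]
  = (-4)*(7) - (-4)*(5) + 2*(-6) = -20
Dx = (-6)*[3*1 - 1*(-4)] - (-4)*[17*1 - 1*(-13)] + 2*[17*(-4) - 3*(-13)]
  = (-6)*(7) - (-4)*(30) + 2*(-29) = 20
Dy = (-4)*[17*1 - 1*(-13)] - (-6)*[3*1 - 1*(-2)] + 2*[3*(-13) - 17*(-2)]
  = (-4)*(30) - (-6)*(5) + 2*(-5) = -100
Dz = (-4)*[3*(-13) - 17*(-4)] - (-4)*[3*(-13) - 17*(-2)] + (-6)*[3*(-4) - 3*(-2)]
  = (-4)*(29) - (-4)*(-5) + (-6)*(-6) = -100
x = Dx/D = 20/-20 = -1, y = Dy/D = -100/-20 = 5, z = Dz/D = -100/-20 = 5
Check eq1: (-4)(-1) + (-4)(5) + (2)(5) = -6 = -6 ✓
Check eq2: (3)(-1) + (3)(5) + (1)(5) = 17 = 17 ✓
Check eq3: (-2)(-1) + (-4)(5) + (1)(5) = -13 = -13 ✓

x = -1, y = 5, z = 5


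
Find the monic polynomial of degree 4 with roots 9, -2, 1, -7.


A monic polynomial with roots 9, -2, 1, -7 is:
p(x) = (x - 9)(x + 2)(x - 1)(x + 7)
After multiplying by (x - 9): x - 9
After multiplying by (x + 2): x^2 - 7x - 18
After multiplying by (x - 1): x^3 - 8x^2 - 11x + 18
After multiplying by (x + 7): x^4 - x^3 - 67x^2 - 59x + 126

x^4 - x^3 - 67x^2 - 59x + 126


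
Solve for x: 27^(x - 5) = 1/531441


Express both sides with the same base.
1/531441 = 27^(-4)
Since the bases match, equate exponents: x - 5 = -4
So x = -4 - (-5) = 1

x = 1


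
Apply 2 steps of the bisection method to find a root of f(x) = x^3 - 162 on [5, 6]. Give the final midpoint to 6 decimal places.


f(x) = x^3 - 162
f(5) = -37 < 0
f(6) = 54 > 0

Step 1: midpoint = (5.000000 + 6.000000)/2 = 5.500000
  f(5.500000) = 4.375000
  f(mid) > 0, so root is in [5.000000, 5.500000]

Step 2: midpoint = (5.000000 + 5.500000)/2 = 5.250000
  f(5.250000) = -17.296875
  f(mid) < 0, so root is in [5.250000, 5.500000]

midpoint = 5.250000


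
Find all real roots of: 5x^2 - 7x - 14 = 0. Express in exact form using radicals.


Using the quadratic formula: x = (-b ± sqrt(b^2 - 4ac)) / (2a)
Here a = 5, b = -7, c = -14
Discriminant = b^2 - 4ac = (-7)^2 - 4(5)(-14) = 49 + 280 = 329
Since discriminant = 329 > 0, there are two real roots.
x = (7 ± sqrt(329)) / 10
Numerically: x ≈ 2.5138 or x ≈ -1.1138

x = (7 + sqrt(329)) / 10 or x = (7 - sqrt(329)) / 10


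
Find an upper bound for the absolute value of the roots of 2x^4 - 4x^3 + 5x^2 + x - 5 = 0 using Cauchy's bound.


Cauchy's bound: all roots r satisfy |r| <= 1 + max(|a_i/a_n|) for i = 0,...,n-1
where a_n is the leading coefficient.

Coefficients: [2, -4, 5, 1, -5]
Leading coefficient a_n = 2
Ratios |a_i/a_n|: 2, 5/2, 1/2, 5/2
Maximum ratio: 5/2
Cauchy's bound: |r| <= 1 + 5/2 = 7/2

Upper bound = 7/2


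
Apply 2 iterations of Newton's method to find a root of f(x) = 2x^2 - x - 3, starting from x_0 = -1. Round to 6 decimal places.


Newton's method: x_(n+1) = x_n - f(x_n)/f'(x_n)
f(x) = 2x^2 - x - 3
f'(x) = 4x - 1

Iteration 1:
  f(-1.000000) = 0.000000
  f'(-1.000000) = -5.000000
  x_1 = -1.000000 - (0.000000)/(-5.000000) = -1.000000

Iteration 2:
  f(-1.000000) = 0.000000
  f'(-1.000000) = -5.000000
  x_2 = -1.000000 - (0.000000)/(-5.000000) = -1.000000

x_2 = -1.000000


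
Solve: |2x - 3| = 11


An absolute value equation |expr| = 11 gives two cases:
Case 1: 2x - 3 = 11
  2x = 14, so x = 7
Case 2: 2x - 3 = -11
  2x = -8, so x = -4

x = -4, x = 7


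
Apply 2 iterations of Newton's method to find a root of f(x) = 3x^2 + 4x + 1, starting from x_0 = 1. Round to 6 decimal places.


Newton's method: x_(n+1) = x_n - f(x_n)/f'(x_n)
f(x) = 3x^2 + 4x + 1
f'(x) = 6x + 4

Iteration 1:
  f(1.000000) = 8.000000
  f'(1.000000) = 10.000000
  x_1 = 1.000000 - (8.000000)/(10.000000) = 0.200000

Iteration 2:
  f(0.200000) = 1.920000
  f'(0.200000) = 5.200000
  x_2 = 0.200000 - (1.920000)/(5.200000) = -0.169231

x_2 = -0.169231


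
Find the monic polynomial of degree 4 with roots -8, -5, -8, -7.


A monic polynomial with roots -8, -5, -8, -7 is:
p(x) = (x + 8)(x + 5)(x + 8)(x + 7)
After multiplying by (x + 8): x + 8
After multiplying by (x + 5): x^2 + 13x + 40
After multiplying by (x + 8): x^3 + 21x^2 + 144x + 320
After multiplying by (x + 7): x^4 + 28x^3 + 291x^2 + 1328x + 2240

x^4 + 28x^3 + 291x^2 + 1328x + 2240


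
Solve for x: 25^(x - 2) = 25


Express both sides with the same base.
25 = 25^1
Since the bases match, equate exponents: x - 2 = 1
So x = 1 - (-2) = 3

x = 3


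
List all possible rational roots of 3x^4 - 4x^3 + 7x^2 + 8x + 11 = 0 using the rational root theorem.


Rational root theorem: possible roots are ±p/q where:
  p divides the constant term (11): p ∈ {1, 11}
  q divides the leading coefficient (3): q ∈ {1, 3}

All possible rational roots: -11, -11/3, -1, -1/3, 1/3, 1, 11/3, 11

-11, -11/3, -1, -1/3, 1/3, 1, 11/3, 11


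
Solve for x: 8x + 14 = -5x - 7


Starting with: 8x + 14 = -5x - 7
Move all x terms to left: (8 + 5)x = -7 - 14
Simplify: 13x = -21
Divide both sides by 13: x = -21/13

x = -21/13


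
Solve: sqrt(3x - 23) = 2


Square both sides: 3x - 23 = 2^2 = 4
3x = 4 + 23 = 27
x = 9
Check: sqrt(3*9 - 23) = sqrt(4) = 2 ✓

x = 9


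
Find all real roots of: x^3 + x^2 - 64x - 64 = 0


Let p(x) = x^3 + x^2 - 64x - 64. By the rational root theorem (leading coefficient 1), any rational root is an integer divisor of 64: try ±1, ±2, ... in turn.
Test x = 1: value = -126 ≠ 0.
Test x = -1: value = 0 ✓, so (x + 1) is a factor.
Synthetic division by (x + 1): bring down 1; 1(-1) + 1 = 0; 0(-1) - 64 = -64; (-64)(-1) - 64 = 0 → quotient x^2 - 64, remainder 0.
Solve the quadratic x^2 - 64 = 0: discriminant = 0^2 - 4(1)(-64) = 0 + 256 = 256.
sqrt(256) = 16, so x = (0 ± 16)/2: x = 8 or x = -8.

x = -8, x = -1, x = 8


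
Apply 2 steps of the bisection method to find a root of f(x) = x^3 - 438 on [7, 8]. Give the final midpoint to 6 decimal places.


f(x) = x^3 - 438
f(7) = -95 < 0
f(8) = 74 > 0

Step 1: midpoint = (7.000000 + 8.000000)/2 = 7.500000
  f(7.500000) = -16.125000
  f(mid) < 0, so root is in [7.500000, 8.000000]

Step 2: midpoint = (7.500000 + 8.000000)/2 = 7.750000
  f(7.750000) = 27.484375
  f(mid) > 0, so root is in [7.500000, 7.750000]

midpoint = 7.750000


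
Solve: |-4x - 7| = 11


An absolute value equation |expr| = 11 gives two cases:
Case 1: -4x - 7 = 11
  -4x = 18, so x = -9/2
Case 2: -4x - 7 = -11
  -4x = -4, so x = 1

x = -9/2, x = 1


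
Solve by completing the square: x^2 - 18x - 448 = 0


Start: x^2 - 18x - 448 = 0
Move constant: x^2 - 18x = 448
Half of -18 is -9, squared is 81
Add 81 to both sides: x^2 - 18x + 81 = 529
(x - 9)^2 = 529
x - 9 = ±23
x = 9 + 23 = 32 or x = 9 - 23 = -14

x = -14, x = 32


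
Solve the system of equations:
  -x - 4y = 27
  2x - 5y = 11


Using Cramer's rule:
Determinant D = (-1)(-5) - (2)(-4) = 5 + 8 = 13
Dx = (27)(-5) - (11)(-4) = -135 + 44 = -91
Dy = (-1)(11) - (2)(27) = -11 - 54 = -65
x = Dx/D = -91/13 = -7
y = Dy/D = -65/13 = -5

x = -7, y = -5


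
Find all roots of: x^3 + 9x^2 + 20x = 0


The constant term is 0, so x = 0 is a root. Factor out x:
  x^2 + 9x + 20 = 0
Solve the quadratic x^2 + 9x + 20 = 0: discriminant = 9^2 - 4(1)(20) = 81 - 80 = 1.
sqrt(1) = 1, so x = (-9 ± 1)/2: x = -4 or x = -5.
Collecting all roots found:

x = -5, x = -4, x = 0


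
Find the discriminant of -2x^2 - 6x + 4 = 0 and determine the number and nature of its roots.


For ax^2 + bx + c = 0, discriminant D = b^2 - 4ac
Here a = -2, b = -6, c = 4
D = (-6)^2 - 4(-2)(4) = 36 + 32 = 68

D = 68 > 0 but not a perfect square
The equation has 2 distinct real irrational roots.

Discriminant = 68, 2 distinct real irrational roots


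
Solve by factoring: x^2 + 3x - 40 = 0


We need two numbers that multiply to -40 and add to 3.
Those numbers are 8 and -5 (since 8 * (-5) = -40 and 8 + (-5) = 3).
So x^2 + 3x - 40 = (x + 8)(x - 5) = 0
Setting each factor to zero: x = -8 or x = 5

x = -8, x = 5


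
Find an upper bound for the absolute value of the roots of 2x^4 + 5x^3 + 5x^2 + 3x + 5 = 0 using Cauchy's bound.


Cauchy's bound: all roots r satisfy |r| <= 1 + max(|a_i/a_n|) for i = 0,...,n-1
where a_n is the leading coefficient.

Coefficients: [2, 5, 5, 3, 5]
Leading coefficient a_n = 2
Ratios |a_i/a_n|: 5/2, 5/2, 3/2, 5/2
Maximum ratio: 5/2
Cauchy's bound: |r| <= 1 + 5/2 = 7/2

Upper bound = 7/2


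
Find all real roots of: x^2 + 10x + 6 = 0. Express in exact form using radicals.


Using the quadratic formula: x = (-b ± sqrt(b^2 - 4ac)) / (2a)
Here a = 1, b = 10, c = 6
Discriminant = b^2 - 4ac = 10^2 - 4(1)(6) = 100 - 24 = 76
Since discriminant = 76 > 0, there are two real roots.
x = (-10 ± 2*sqrt(19)) / 2
Simplifying: x = -5 ± sqrt(19)
Numerically: x ≈ -0.6411 or x ≈ -9.3589

x = -5 + sqrt(19) or x = -5 - sqrt(19)


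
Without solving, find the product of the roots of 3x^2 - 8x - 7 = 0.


By Vieta's formulas for ax^2 + bx + c = 0:
  Sum of roots = -b/a
  Product of roots = c/a

Here a = 3, b = -8, c = -7
Sum = -(-8)/3 = 8/3
Product = -7/3 = -7/3

Product = -7/3


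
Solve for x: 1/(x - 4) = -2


Multiply both sides by (x - 4): 1 = -2(x - 4)
Distribute: 1 = -2x + 8
-2x = 1 - 8 = -7
x = 7/2

x = 7/2


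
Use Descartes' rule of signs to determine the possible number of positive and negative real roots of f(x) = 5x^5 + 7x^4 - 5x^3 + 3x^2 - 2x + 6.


Descartes' rule of signs:

For positive roots, count sign changes in f(x) = 5x^5 + 7x^4 - 5x^3 + 3x^2 - 2x + 6:
Signs of coefficients: +, +, -, +, -, +
Number of sign changes: 4
Possible positive real roots: 4, 2, 0

For negative roots, examine f(-x) = -5x^5 + 7x^4 + 5x^3 + 3x^2 + 2x + 6:
Signs of coefficients: -, +, +, +, +, +
Number of sign changes: 1
Possible negative real roots: 1

Positive roots: 4 or 2 or 0; Negative roots: 1


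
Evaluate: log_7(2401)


We need the exponent such that 7^? = 2401
7^4 = 2401
Therefore log_7(2401) = 4

4


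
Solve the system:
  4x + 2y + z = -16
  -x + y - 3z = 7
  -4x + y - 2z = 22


Using Cramer's rule. Expand each determinant along the first row.
D  = 4*[1*(-2) - (-3)*1] - 2*[(-1)*(-2) - (-3)*(-4)] + 1*[(-1)*1 - 1*(-4)]
  = 4*(1) - 2*(-10) + 1*(3) = 27
Dx = (-16)*[1*(-2) - (-3)*1] - 2*[7*(-2) - (-3)*22] + 1*[7*1 - 1*22]
  = (-16)*(1) - 2*(52) + 1*(-15) = -135
Dy = 4*[7*(-2) - (-3)*22] - (-16)*[(-1)*(-2) - (-3)*(-4)] + 1*[(-1)*22 - 7*(-4)]
  = 4*(52) - (-16)*(-10) + 1*(6) = 54
Dz = 4*[1*22 - 7*1] - 2*[(-1)*22 - 7*(-4)] + (-16)*[(-1)*1 - 1*(-4)]
  = 4*(15) - 2*(6) + (-16)*(3) = 0
x = Dx/D = -135/27 = -5, y = Dy/D = 54/27 = 2, z = Dz/D = 0/27 = 0
Check eq1: (4)(-5) + (2)(2) + (1)(0) = -16 = -16 ✓
Check eq2: (-1)(-5) + (1)(2) + (-3)(0) = 7 = 7 ✓
Check eq3: (-4)(-5) + (1)(2) + (-2)(0) = 22 = 22 ✓

x = -5, y = 2, z = 0


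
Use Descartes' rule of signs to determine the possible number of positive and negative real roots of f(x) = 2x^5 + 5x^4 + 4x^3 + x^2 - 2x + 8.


Descartes' rule of signs:

For positive roots, count sign changes in f(x) = 2x^5 + 5x^4 + 4x^3 + x^2 - 2x + 8:
Signs of coefficients: +, +, +, +, -, +
Number of sign changes: 2
Possible positive real roots: 2, 0

For negative roots, examine f(-x) = -2x^5 + 5x^4 - 4x^3 + x^2 + 2x + 8:
Signs of coefficients: -, +, -, +, +, +
Number of sign changes: 3
Possible negative real roots: 3, 1

Positive roots: 2 or 0; Negative roots: 3 or 1


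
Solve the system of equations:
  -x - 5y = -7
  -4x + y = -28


Using Cramer's rule:
Determinant D = (-1)(1) - (-4)(-5) = -1 - 20 = -21
Dx = (-7)(1) - (-28)(-5) = -7 - 140 = -147
Dy = (-1)(-28) - (-4)(-7) = 28 - 28 = 0
x = Dx/D = -147/-21 = 7
y = Dy/D = 0/-21 = 0

x = 7, y = 0


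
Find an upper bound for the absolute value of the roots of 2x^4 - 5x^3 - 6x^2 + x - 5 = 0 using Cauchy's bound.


Cauchy's bound: all roots r satisfy |r| <= 1 + max(|a_i/a_n|) for i = 0,...,n-1
where a_n is the leading coefficient.

Coefficients: [2, -5, -6, 1, -5]
Leading coefficient a_n = 2
Ratios |a_i/a_n|: 5/2, 3, 1/2, 5/2
Maximum ratio: 3
Cauchy's bound: |r| <= 1 + 3 = 4

Upper bound = 4


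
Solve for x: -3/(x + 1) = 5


Multiply both sides by (x + 1): -3 = 5(x + 1)
Distribute: -3 = 5x + 5
5x = -3 - 5 = -8
x = -8/5

x = -8/5


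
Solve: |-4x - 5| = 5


An absolute value equation |expr| = 5 gives two cases:
Case 1: -4x - 5 = 5
  -4x = 10, so x = -5/2
Case 2: -4x - 5 = -5
  -4x = 0, so x = 0

x = -5/2, x = 0


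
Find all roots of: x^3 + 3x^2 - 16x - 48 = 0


Let p(x) = x^3 + 3x^2 - 16x - 48. By the rational root theorem (leading coefficient 1), any rational root is an integer divisor of 48: try ±1, ±2, ... in turn.
Test x = 1: value = -60 ≠ 0.
Test x = -1: value = -30 ≠ 0.
Test x = 2: value = -60 ≠ 0.
Test x = -2: value = -12 ≠ 0.
Test x = 3: value = -42 ≠ 0.
Test x = -3: value = 0 ✓, so (x + 3) is a factor.
Synthetic division by (x + 3): bring down 1; 1(-3) + 3 = 0; 0(-3) - 16 = -16; (-16)(-3) - 48 = 0 → quotient x^2 - 16, remainder 0.
Solve the quadratic x^2 - 16 = 0: discriminant = 0^2 - 4(1)(-16) = 0 + 64 = 64.
sqrt(64) = 8, so x = (0 ± 8)/2: x = 4 or x = -4.
Collecting all roots found:

x = -4, x = -3, x = 4


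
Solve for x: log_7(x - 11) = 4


Convert to exponential form: x - 11 = 7^4 = 2401
x = 2401 + 11 = 2412
Check: log_7(2412 - 11) = log_7(2401) = log_7(2401) = 4 ✓

x = 2412


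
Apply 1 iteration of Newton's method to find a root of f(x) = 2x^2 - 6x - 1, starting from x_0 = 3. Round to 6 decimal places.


Newton's method: x_(n+1) = x_n - f(x_n)/f'(x_n)
f(x) = 2x^2 - 6x - 1
f'(x) = 4x - 6

Iteration 1:
  f(3.000000) = -1.000000
  f'(3.000000) = 6.000000
  x_1 = 3.000000 - (-1.000000)/(6.000000) = 3.166667

x_1 = 3.166667


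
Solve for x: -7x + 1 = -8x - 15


Starting with: -7x + 1 = -8x - 15
Move all x terms to left: (-7 + 8)x = -15 - 1
Simplify: x = -16
Divide both sides by 1: x = -16

x = -16


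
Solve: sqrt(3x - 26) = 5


Square both sides: 3x - 26 = 5^2 = 25
3x = 25 + 26 = 51
x = 17
Check: sqrt(3*17 - 26) = sqrt(25) = 5 ✓

x = 17


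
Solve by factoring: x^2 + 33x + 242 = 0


We need two numbers that multiply to 242 and add to 33.
Those numbers are 11 and 22 (since 11 * 22 = 242 and 11 + 22 = 33).
So x^2 + 33x + 242 = (x + 11)(x + 22) = 0
Setting each factor to zero: x = -11 or x = -22

x = -22, x = -11


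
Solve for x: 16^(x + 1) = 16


Express both sides with the same base.
16 = 16^1
Since the bases match, equate exponents: x + 1 = 1
So x = 1 - (1) = 0

x = 0


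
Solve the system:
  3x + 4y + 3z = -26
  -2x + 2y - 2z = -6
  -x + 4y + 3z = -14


Using Cramer's rule. Expand each determinant along the first row.
D  = 3*[2*3 - (-2)*4] - 4*[(-2)*3 - (-2)*(-1)] + 3*[(-2)*4 - 2*(-1)]
  = 3*(14) - 4*(-8) + 3*(-6) = 56
Dx = (-26)*[2*3 - (-2)*4] - 4*[(-6)*3 - (-2)*(-14)] + 3*[(-6)*4 - 2*(-14)]
  = (-26)*(14) - 4*(-46) + 3*(4) = -168
Dy = 3*[(-6)*3 - (-2)*(-14)] - (-26)*[(-2)*3 - (-2)*(-1)] + 3*[(-2)*(-14) - (-6)*(-1)]
  = 3*(-46) - (-26)*(-8) + 3*(22) = -280
Dz = 3*[2*(-14) - (-6)*4] - 4*[(-2)*(-14) - (-6)*(-1)] + (-26)*[(-2)*4 - 2*(-1)]
  = 3*(-4) - 4*(22) + (-26)*(-6) = 56
x = Dx/D = -168/56 = -3, y = Dy/D = -280/56 = -5, z = Dz/D = 56/56 = 1
Check eq1: (3)(-3) + (4)(-5) + (3)(1) = -26 = -26 ✓
Check eq2: (-2)(-3) + (2)(-5) + (-2)(1) = -6 = -6 ✓
Check eq3: (-1)(-3) + (4)(-5) + (3)(1) = -14 = -14 ✓

x = -3, y = -5, z = 1


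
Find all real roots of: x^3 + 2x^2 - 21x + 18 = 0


Let p(x) = x^3 + 2x^2 - 21x + 18. By the rational root theorem (leading coefficient 1), any rational root is an integer divisor of 18: try ±1, ±2, ... in turn.
Test x = 1: value = 0 ✓, so (x - 1) is a factor.
Synthetic division by (x - 1): bring down 1; 1(1) + 2 = 3; 3(1) - 21 = -18; (-18)(1) + 18 = 0 → quotient x^2 + 3x - 18, remainder 0.
Solve the quadratic x^2 + 3x - 18 = 0: discriminant = 3^2 - 4(1)(-18) = 9 + 72 = 81.
sqrt(81) = 9, so x = (-3 ± 9)/2: x = 3 or x = -6.

x = -6, x = 1, x = 3


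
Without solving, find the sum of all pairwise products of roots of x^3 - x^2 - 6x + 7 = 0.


By Vieta's formulas for x^3 + bx^2 + cx + d = 0:
  r1 + r2 + r3 = -b/a = 1
  r1*r2 + r1*r3 + r2*r3 = c/a = -6
  r1*r2*r3 = -d/a = -7


Sum of pairwise products = -6


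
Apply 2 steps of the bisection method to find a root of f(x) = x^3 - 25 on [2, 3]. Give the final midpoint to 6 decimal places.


f(x) = x^3 - 25
f(2) = -17 < 0
f(3) = 2 > 0

Step 1: midpoint = (2.000000 + 3.000000)/2 = 2.500000
  f(2.500000) = -9.375000
  f(mid) < 0, so root is in [2.500000, 3.000000]

Step 2: midpoint = (2.500000 + 3.000000)/2 = 2.750000
  f(2.750000) = -4.203125
  f(mid) < 0, so root is in [2.750000, 3.000000]

midpoint = 2.750000


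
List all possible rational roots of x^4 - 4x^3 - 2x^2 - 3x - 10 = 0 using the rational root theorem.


Rational root theorem: possible roots are ±p/q where:
  p divides the constant term (-10): p ∈ {1, 2, 5, 10}
  q divides the leading coefficient (1): q ∈ {1}

All possible rational roots: -10, -5, -2, -1, 1, 2, 5, 10

-10, -5, -2, -1, 1, 2, 5, 10


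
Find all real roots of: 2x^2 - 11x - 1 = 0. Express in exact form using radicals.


Using the quadratic formula: x = (-b ± sqrt(b^2 - 4ac)) / (2a)
Here a = 2, b = -11, c = -1
Discriminant = b^2 - 4ac = (-11)^2 - 4(2)(-1) = 121 + 8 = 129
Since discriminant = 129 > 0, there are two real roots.
x = (11 ± sqrt(129)) / 4
Numerically: x ≈ 5.5895 or x ≈ -0.0895

x = (11 + sqrt(129)) / 4 or x = (11 - sqrt(129)) / 4


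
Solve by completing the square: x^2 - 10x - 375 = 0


Start: x^2 - 10x - 375 = 0
Move constant: x^2 - 10x = 375
Half of -10 is -5, squared is 25
Add 25 to both sides: x^2 - 10x + 25 = 400
(x - 5)^2 = 400
x - 5 = ±20
x = 5 + 20 = 25 or x = 5 - 20 = -15

x = -15, x = 25


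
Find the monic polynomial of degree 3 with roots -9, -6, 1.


A monic polynomial with roots -9, -6, 1 is:
p(x) = (x + 9)(x + 6)(x - 1)
After multiplying by (x + 9): x + 9
After multiplying by (x + 6): x^2 + 15x + 54
After multiplying by (x - 1): x^3 + 14x^2 + 39x - 54

x^3 + 14x^2 + 39x - 54


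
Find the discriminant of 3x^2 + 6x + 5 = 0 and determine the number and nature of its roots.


For ax^2 + bx + c = 0, discriminant D = b^2 - 4ac
Here a = 3, b = 6, c = 5
D = (6)^2 - 4(3)(5) = 36 - 60 = -24

D = -24 < 0
The equation has no real roots (2 complex conjugate roots).

Discriminant = -24, no real roots (2 complex conjugate roots)


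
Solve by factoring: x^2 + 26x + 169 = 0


We need two numbers that multiply to 169 and add to 26.
Those numbers are 13 and 13 (since 13 * 13 = 169 and 13 + 13 = 26).
So x^2 + 26x + 169 = (x + 13)(x + 13) = 0
Setting each factor to zero: x = -13 or x = -13

x = -13


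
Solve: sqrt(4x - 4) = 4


Square both sides: 4x - 4 = 4^2 = 16
4x = 16 + 4 = 20
x = 5
Check: sqrt(4*5 - 4) = sqrt(16) = 4 ✓

x = 5


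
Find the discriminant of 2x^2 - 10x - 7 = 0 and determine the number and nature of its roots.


For ax^2 + bx + c = 0, discriminant D = b^2 - 4ac
Here a = 2, b = -10, c = -7
D = (-10)^2 - 4(2)(-7) = 100 + 56 = 156

D = 156 > 0 but not a perfect square
The equation has 2 distinct real irrational roots.

Discriminant = 156, 2 distinct real irrational roots


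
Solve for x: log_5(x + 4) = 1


Convert to exponential form: x + 4 = 5^1 = 5
x = 5 - 4 = 1
Check: log_5(1 + 4) = log_5(5) = log_5(5) = 1 ✓

x = 1


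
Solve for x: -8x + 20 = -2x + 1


Starting with: -8x + 20 = -2x + 1
Move all x terms to left: (-8 + 2)x = 1 - 20
Simplify: -6x = -19
Divide both sides by -6: x = 19/6

x = 19/6


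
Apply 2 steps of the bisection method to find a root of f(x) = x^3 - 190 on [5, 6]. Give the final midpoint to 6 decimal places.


f(x) = x^3 - 190
f(5) = -65 < 0
f(6) = 26 > 0

Step 1: midpoint = (5.000000 + 6.000000)/2 = 5.500000
  f(5.500000) = -23.625000
  f(mid) < 0, so root is in [5.500000, 6.000000]

Step 2: midpoint = (5.500000 + 6.000000)/2 = 5.750000
  f(5.750000) = 0.109375
  f(mid) > 0, so root is in [5.500000, 5.750000]

midpoint = 5.750000


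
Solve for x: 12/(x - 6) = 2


Multiply both sides by (x - 6): 12 = 2(x - 6)
Distribute: 12 = 2x - 12
2x = 12 + 12 = 24
x = 12

x = 12


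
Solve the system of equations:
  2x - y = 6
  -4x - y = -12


Using Cramer's rule:
Determinant D = (2)(-1) - (-4)(-1) = -2 - 4 = -6
Dx = (6)(-1) - (-12)(-1) = -6 - 12 = -18
Dy = (2)(-12) - (-4)(6) = -24 + 24 = 0
x = Dx/D = -18/-6 = 3
y = Dy/D = 0/-6 = 0

x = 3, y = 0


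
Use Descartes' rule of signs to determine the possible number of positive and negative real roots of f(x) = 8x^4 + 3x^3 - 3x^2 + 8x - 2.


Descartes' rule of signs:

For positive roots, count sign changes in f(x) = 8x^4 + 3x^3 - 3x^2 + 8x - 2:
Signs of coefficients: +, +, -, +, -
Number of sign changes: 3
Possible positive real roots: 3, 1

For negative roots, examine f(-x) = 8x^4 - 3x^3 - 3x^2 - 8x - 2:
Signs of coefficients: +, -, -, -, -
Number of sign changes: 1
Possible negative real roots: 1

Positive roots: 3 or 1; Negative roots: 1


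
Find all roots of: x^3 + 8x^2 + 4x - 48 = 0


Let p(x) = x^3 + 8x^2 + 4x - 48. By the rational root theorem (leading coefficient 1), any rational root is an integer divisor of 48: try ±1, ±2, ... in turn.
Test x = 1: value = -35 ≠ 0.
Test x = -1: value = -45 ≠ 0.
Test x = 2: value = 0 ✓, so (x - 2) is a factor.
Synthetic division by (x - 2): bring down 1; 1(2) + 8 = 10; 10(2) + 4 = 24; 24(2) - 48 = 0 → quotient x^2 + 10x + 24, remainder 0.
Solve the quadratic x^2 + 10x + 24 = 0: discriminant = 10^2 - 4(1)(24) = 100 - 96 = 4.
sqrt(4) = 2, so x = (-10 ± 2)/2: x = -4 or x = -6.
Collecting all roots found:

x = -6, x = -4, x = 2


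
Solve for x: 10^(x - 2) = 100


Express both sides with the same base.
100 = 10^2
Since the bases match, equate exponents: x - 2 = 2
So x = 2 - (-2) = 4

x = 4


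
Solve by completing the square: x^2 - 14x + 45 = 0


Start: x^2 - 14x + 45 = 0
Move constant: x^2 - 14x = -45
Half of -14 is -7, squared is 49
Add 49 to both sides: x^2 - 14x + 49 = 4
(x - 7)^2 = 4
x - 7 = ±2
x = 7 + 2 = 9 or x = 7 - 2 = 5

x = 5, x = 9


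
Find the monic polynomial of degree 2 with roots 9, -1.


A monic polynomial with roots 9, -1 is:
p(x) = (x - 9)(x + 1)
After multiplying by (x - 9): x - 9
After multiplying by (x + 1): x^2 - 8x - 9

x^2 - 8x - 9


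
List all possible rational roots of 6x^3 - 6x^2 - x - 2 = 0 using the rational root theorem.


Rational root theorem: possible roots are ±p/q where:
  p divides the constant term (-2): p ∈ {1, 2}
  q divides the leading coefficient (6): q ∈ {1, 2, 3, 6}

All possible rational roots: -2, -1, -2/3, -1/2, -1/3, -1/6, 1/6, 1/3, 1/2, 2/3, 1, 2

-2, -1, -2/3, -1/2, -1/3, -1/6, 1/6, 1/3, 1/2, 2/3, 1, 2


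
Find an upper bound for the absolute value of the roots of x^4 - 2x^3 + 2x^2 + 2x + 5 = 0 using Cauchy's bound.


Cauchy's bound: all roots r satisfy |r| <= 1 + max(|a_i/a_n|) for i = 0,...,n-1
where a_n is the leading coefficient.

Coefficients: [1, -2, 2, 2, 5]
Leading coefficient a_n = 1
Ratios |a_i/a_n|: 2, 2, 2, 5
Maximum ratio: 5
Cauchy's bound: |r| <= 1 + 5 = 6

Upper bound = 6


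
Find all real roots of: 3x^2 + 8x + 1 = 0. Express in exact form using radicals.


Using the quadratic formula: x = (-b ± sqrt(b^2 - 4ac)) / (2a)
Here a = 3, b = 8, c = 1
Discriminant = b^2 - 4ac = 8^2 - 4(3)(1) = 64 - 12 = 52
Since discriminant = 52 > 0, there are two real roots.
x = (-8 ± 2*sqrt(13)) / 6
Simplifying: x = (-4 ± sqrt(13)) / 3
Numerically: x ≈ -0.1315 or x ≈ -2.5352

x = (-4 + sqrt(13)) / 3 or x = (-4 - sqrt(13)) / 3


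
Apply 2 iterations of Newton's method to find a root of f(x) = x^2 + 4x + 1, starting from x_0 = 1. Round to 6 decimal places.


Newton's method: x_(n+1) = x_n - f(x_n)/f'(x_n)
f(x) = x^2 + 4x + 1
f'(x) = 2x + 4

Iteration 1:
  f(1.000000) = 6.000000
  f'(1.000000) = 6.000000
  x_1 = 1.000000 - (6.000000)/(6.000000) = 0.000000

Iteration 2:
  f(0.000000) = 1.000000
  f'(0.000000) = 4.000000
  x_2 = 0.000000 - (1.000000)/(4.000000) = -0.250000

x_2 = -0.250000


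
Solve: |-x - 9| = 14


An absolute value equation |expr| = 14 gives two cases:
Case 1: -x - 9 = 14
  -x = 23, so x = -23
Case 2: -x - 9 = -14
  -x = -5, so x = 5

x = -23, x = 5


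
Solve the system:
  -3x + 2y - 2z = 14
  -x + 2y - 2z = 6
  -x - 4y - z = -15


Using Cramer's rule. Expand each determinant along the first row.
D  = (-3)*[2*(-1) - (-2)*(-4)] - 2*[(-1)*(-1) - (-2)*(-1)] + (-2)*[(-1)*(-4) - 2*(-1)]
  = (-3)*(-10) - 2*(-1) + (-2)*(6) = 20
Dx = 14*[2*(-1) - (-2)*(-4)] - 2*[6*(-1) - (-2)*(-15)] + (-2)*[6*(-4) - 2*(-15)]
  = 14*(-10) - 2*(-36) + (-2)*(6) = -80
Dy = (-3)*[6*(-1) - (-2)*(-15)] - 14*[(-1)*(-1) - (-2)*(-1)] + (-2)*[(-1)*(-15) - 6*(-1)]
  = (-3)*(-36) - 14*(-1) + (-2)*(21) = 80
Dz = (-3)*[2*(-15) - 6*(-4)] - 2*[(-1)*(-15) - 6*(-1)] + 14*[(-1)*(-4) - 2*(-1)]
  = (-3)*(-6) - 2*(21) + 14*(6) = 60
x = Dx/D = -80/20 = -4, y = Dy/D = 80/20 = 4, z = Dz/D = 60/20 = 3
Check eq1: (-3)(-4) + (2)(4) + (-2)(3) = 14 = 14 ✓
Check eq2: (-1)(-4) + (2)(4) + (-2)(3) = 6 = 6 ✓
Check eq3: (-1)(-4) + (-4)(4) + (-1)(3) = -15 = -15 ✓

x = -4, y = 4, z = 3


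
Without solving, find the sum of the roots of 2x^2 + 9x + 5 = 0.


By Vieta's formulas for ax^2 + bx + c = 0:
  Sum of roots = -b/a
  Product of roots = c/a

Here a = 2, b = 9, c = 5
Sum = -(9)/2 = -9/2
Product = 5/2 = 5/2

Sum = -9/2


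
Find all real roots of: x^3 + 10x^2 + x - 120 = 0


Let p(x) = x^3 + 10x^2 + x - 120. By the rational root theorem (leading coefficient 1), any rational root is an integer divisor of 120: try ±1, ±2, ... in turn.
Test x = 1: value = -108 ≠ 0.
Test x = -1: value = -112 ≠ 0.
Test x = 2: value = -70 ≠ 0.
Test x = -2: value = -90 ≠ 0.
Test x = 3: value = 0 ✓, so (x - 3) is a factor.
Synthetic division by (x - 3): bring down 1; 1(3) + 10 = 13; 13(3) + 1 = 40; 40(3) - 120 = 0 → quotient x^2 + 13x + 40, remainder 0.
Solve the quadratic x^2 + 13x + 40 = 0: discriminant = 13^2 - 4(1)(40) = 169 - 160 = 9.
sqrt(9) = 3, so x = (-13 ± 3)/2: x = -5 or x = -8.

x = -8, x = -5, x = 3


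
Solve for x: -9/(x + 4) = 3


Multiply both sides by (x + 4): -9 = 3(x + 4)
Distribute: -9 = 3x + 12
3x = -9 - 12 = -21
x = -7

x = -7


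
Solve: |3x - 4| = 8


An absolute value equation |expr| = 8 gives two cases:
Case 1: 3x - 4 = 8
  3x = 12, so x = 4
Case 2: 3x - 4 = -8
  3x = -4, so x = -4/3

x = -4/3, x = 4


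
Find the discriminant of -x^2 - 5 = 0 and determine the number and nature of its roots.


For ax^2 + bx + c = 0, discriminant D = b^2 - 4ac
Here a = -1, b = 0, c = -5
D = (0)^2 - 4(-1)(-5) = 0 - 20 = -20

D = -20 < 0
The equation has no real roots (2 complex conjugate roots).

Discriminant = -20, no real roots (2 complex conjugate roots)


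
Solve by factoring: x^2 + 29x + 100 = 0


We need two numbers that multiply to 100 and add to 29.
Those numbers are 25 and 4 (since 25 * 4 = 100 and 25 + 4 = 29).
So x^2 + 29x + 100 = (x + 25)(x + 4) = 0
Setting each factor to zero: x = -25 or x = -4

x = -25, x = -4


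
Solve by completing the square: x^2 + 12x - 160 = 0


Start: x^2 + 12x - 160 = 0
Move constant: x^2 + 12x = 160
Half of 12 is 6, squared is 36
Add 36 to both sides: x^2 + 12x + 36 = 196
(x + 6)^2 = 196
x + 6 = ±14
x = -6 + 14 = 8 or x = -6 - 14 = -20

x = -20, x = 8


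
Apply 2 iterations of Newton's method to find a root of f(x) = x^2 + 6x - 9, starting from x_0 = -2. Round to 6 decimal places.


Newton's method: x_(n+1) = x_n - f(x_n)/f'(x_n)
f(x) = x^2 + 6x - 9
f'(x) = 2x + 6

Iteration 1:
  f(-2.000000) = -17.000000
  f'(-2.000000) = 2.000000
  x_1 = -2.000000 - (-17.000000)/(2.000000) = 6.500000

Iteration 2:
  f(6.500000) = 72.250000
  f'(6.500000) = 19.000000
  x_2 = 6.500000 - (72.250000)/(19.000000) = 2.697368

x_2 = 2.697368


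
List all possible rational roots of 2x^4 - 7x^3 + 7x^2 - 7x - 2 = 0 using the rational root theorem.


Rational root theorem: possible roots are ±p/q where:
  p divides the constant term (-2): p ∈ {1, 2}
  q divides the leading coefficient (2): q ∈ {1, 2}

All possible rational roots: -2, -1, -1/2, 1/2, 1, 2

-2, -1, -1/2, 1/2, 1, 2


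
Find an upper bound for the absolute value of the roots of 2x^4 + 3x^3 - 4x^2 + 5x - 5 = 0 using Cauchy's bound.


Cauchy's bound: all roots r satisfy |r| <= 1 + max(|a_i/a_n|) for i = 0,...,n-1
where a_n is the leading coefficient.

Coefficients: [2, 3, -4, 5, -5]
Leading coefficient a_n = 2
Ratios |a_i/a_n|: 3/2, 2, 5/2, 5/2
Maximum ratio: 5/2
Cauchy's bound: |r| <= 1 + 5/2 = 7/2

Upper bound = 7/2


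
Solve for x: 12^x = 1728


Express both sides with the same base.
1728 = 12^3
Since the bases match: x = 3

x = 3


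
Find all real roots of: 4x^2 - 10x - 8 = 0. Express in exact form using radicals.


Using the quadratic formula: x = (-b ± sqrt(b^2 - 4ac)) / (2a)
Here a = 4, b = -10, c = -8
Discriminant = b^2 - 4ac = (-10)^2 - 4(4)(-8) = 100 + 128 = 228
Since discriminant = 228 > 0, there are two real roots.
x = (10 ± 2*sqrt(57)) / 8
Simplifying: x = (5 ± sqrt(57)) / 4
Numerically: x ≈ 3.1375 or x ≈ -0.6375

x = (5 + sqrt(57)) / 4 or x = (5 - sqrt(57)) / 4


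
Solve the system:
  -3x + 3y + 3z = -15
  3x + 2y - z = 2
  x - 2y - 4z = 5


Using Cramer's rule. Expand each determinant along the first row.
D  = (-3)*[2*(-4) - (-1)*(-2)] - 3*[3*(-4) - (-1)*1] + 3*[3*(-2) - 2*1]
  = (-3)*(-10) - 3*(-11) + 3*(-8) = 39
Dx = (-15)*[2*(-4) - (-1)*(-2)] - 3*[2*(-4) - (-1)*5] + 3*[2*(-2) - 2*5]
  = (-15)*(-10) - 3*(-3) + 3*(-14) = 117
Dy = (-3)*[2*(-4) - (-1)*5] - (-15)*[3*(-4) - (-1)*1] + 3*[3*5 - 2*1]
  = (-3)*(-3) - (-15)*(-11) + 3*(13) = -117
Dz = (-3)*[2*5 - 2*(-2)] - 3*[3*5 - 2*1] + (-15)*[3*(-2) - 2*1]
  = (-3)*(14) - 3*(13) + (-15)*(-8) = 39
x = Dx/D = 117/39 = 3, y = Dy/D = -117/39 = -3, z = Dz/D = 39/39 = 1
Check eq1: (-3)(3) + (3)(-3) + (3)(1) = -15 = -15 ✓
Check eq2: (3)(3) + (2)(-3) + (-1)(1) = 2 = 2 ✓
Check eq3: (1)(3) + (-2)(-3) + (-4)(1) = 5 = 5 ✓

x = 3, y = -3, z = 1


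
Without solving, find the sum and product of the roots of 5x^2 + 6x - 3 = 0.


By Vieta's formulas for ax^2 + bx + c = 0:
  Sum of roots = -b/a
  Product of roots = c/a

Here a = 5, b = 6, c = -3
Sum = -(6)/5 = -6/5
Product = -3/5 = -3/5

Sum = -6/5, Product = -3/5


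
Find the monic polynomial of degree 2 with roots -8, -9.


A monic polynomial with roots -8, -9 is:
p(x) = (x + 8)(x + 9)
After multiplying by (x + 8): x + 8
After multiplying by (x + 9): x^2 + 17x + 72

x^2 + 17x + 72


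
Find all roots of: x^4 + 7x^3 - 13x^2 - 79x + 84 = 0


Let p(x) = x^4 + 7x^3 - 13x^2 - 79x + 84. By the rational root theorem (leading coefficient 1), any rational root is an integer divisor of 84: try ±1, ±2, ... in turn.
Test x = 1: value = 0 ✓, so (x - 1) is a factor.
Synthetic division by (x - 1): bring down 1; 1(1) + 7 = 8; 8(1) - 13 = -5; (-5)(1) - 79 = -84; (-84)(1) + 84 = 0 → quotient x^3 + 8x^2 - 5x - 84, remainder 0.
Continue with the quotient x^3 + 8x^2 - 5x - 84 (candidates must divide 84; re-test x = 1 first in case it repeats).
Test x = 1: value = -80 ≠ 0.
Test x = -1: value = -72 ≠ 0.
Test x = 2: value = -54 ≠ 0.
Test x = -2: value = -50 ≠ 0.
Test x = 3: value = 0 ✓, so (x - 3) is a factor.
Synthetic division by (x - 3): bring down 1; 1(3) + 8 = 11; 11(3) - 5 = 28; 28(3) - 84 = 0 → quotient x^2 + 11x + 28, remainder 0.
Solve the quadratic x^2 + 11x + 28 = 0: discriminant = 11^2 - 4(1)(28) = 121 - 112 = 9.
sqrt(9) = 3, so x = (-11 ± 3)/2: x = -4 or x = -7.
Collecting all roots found:

x = -7, x = -4, x = 1, x = 3


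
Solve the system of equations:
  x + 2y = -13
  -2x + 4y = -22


Using Cramer's rule:
Determinant D = (1)(4) - (-2)(2) = 4 + 4 = 8
Dx = (-13)(4) - (-22)(2) = -52 + 44 = -8
Dy = (1)(-22) - (-2)(-13) = -22 - 26 = -48
x = Dx/D = -8/8 = -1
y = Dy/D = -48/8 = -6

x = -1, y = -6


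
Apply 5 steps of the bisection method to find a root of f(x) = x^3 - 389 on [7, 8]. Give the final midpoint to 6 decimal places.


f(x) = x^3 - 389
f(7) = -46 < 0
f(8) = 123 > 0

Step 1: midpoint = (7.000000 + 8.000000)/2 = 7.500000
  f(7.500000) = 32.875000
  f(mid) > 0, so root is in [7.000000, 7.500000]

Step 2: midpoint = (7.000000 + 7.500000)/2 = 7.250000
  f(7.250000) = -7.921875
  f(mid) < 0, so root is in [7.250000, 7.500000]

Step 3: midpoint = (7.250000 + 7.500000)/2 = 7.375000
  f(7.375000) = 12.130859
  f(mid) > 0, so root is in [7.250000, 7.375000]

Step 4: midpoint = (7.250000 + 7.375000)/2 = 7.312500
  f(7.312500) = 2.018799
  f(mid) > 0, so root is in [7.250000, 7.312500]

Step 5: midpoint = (7.250000 + 7.312500)/2 = 7.281250
  f(7.281250) = -2.972870
  f(mid) < 0, so root is in [7.281250, 7.312500]

midpoint = 7.281250


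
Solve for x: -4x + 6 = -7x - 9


Starting with: -4x + 6 = -7x - 9
Move all x terms to left: (-4 + 7)x = -9 - 6
Simplify: 3x = -15
Divide both sides by 3: x = -5

x = -5


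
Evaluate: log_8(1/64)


We need the exponent such that 8^? = 1/64
8^(-2) = 1/8^2 = 1/64
Therefore log_8(1/64) = -2

-2


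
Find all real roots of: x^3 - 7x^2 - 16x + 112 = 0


Let p(x) = x^3 - 7x^2 - 16x + 112. By the rational root theorem (leading coefficient 1), any rational root is an integer divisor of 112: try ±1, ±2, ... in turn.
Test x = 1: value = 90 ≠ 0.
Test x = -1: value = 120 ≠ 0.
Test x = 2: value = 60 ≠ 0.
Test x = -2: value = 108 ≠ 0.
Test x = 4: value = 0 ✓, so (x - 4) is a factor.
Synthetic division by (x - 4): bring down 1; 1(4) - 7 = -3; (-3)(4) - 16 = -28; (-28)(4) + 112 = 0 → quotient x^2 - 3x - 28, remainder 0.
Solve the quadratic x^2 - 3x - 28 = 0: discriminant = (-3)^2 - 4(1)(-28) = 9 + 112 = 121.
sqrt(121) = 11, so x = (3 ± 11)/2: x = 7 or x = -4.

x = -4, x = 4, x = 7


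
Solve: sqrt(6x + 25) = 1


Square both sides: 6x + 25 = 1^2 = 1
6x = 1 - 25 = -24
x = -4
Check: sqrt(6*(-4) + 25) = sqrt(1) = 1 ✓

x = -4


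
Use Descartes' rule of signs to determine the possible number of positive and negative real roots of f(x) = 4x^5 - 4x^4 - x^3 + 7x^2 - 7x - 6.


Descartes' rule of signs:

For positive roots, count sign changes in f(x) = 4x^5 - 4x^4 - x^3 + 7x^2 - 7x - 6:
Signs of coefficients: +, -, -, +, -, -
Number of sign changes: 3
Possible positive real roots: 3, 1

For negative roots, examine f(-x) = -4x^5 - 4x^4 + x^3 + 7x^2 + 7x - 6:
Signs of coefficients: -, -, +, +, +, -
Number of sign changes: 2
Possible negative real roots: 2, 0

Positive roots: 3 or 1; Negative roots: 2 or 0


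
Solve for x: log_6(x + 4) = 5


Convert to exponential form: x + 4 = 6^5 = 7776
x = 7776 - 4 = 7772
Check: log_6(7772 + 4) = log_6(7776) = log_6(7776) = 5 ✓

x = 7772


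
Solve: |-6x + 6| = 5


An absolute value equation |expr| = 5 gives two cases:
Case 1: -6x + 6 = 5
  -6x = -1, so x = 1/6
Case 2: -6x + 6 = -5
  -6x = -11, so x = 11/6

x = 1/6, x = 11/6


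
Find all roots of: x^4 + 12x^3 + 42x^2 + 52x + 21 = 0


Let p(x) = x^4 + 12x^3 + 42x^2 + 52x + 21. By the rational root theorem (leading coefficient 1), any rational root is an integer divisor of 21: try ±1, ±2, ... in turn.
Test x = 1: value = 128 ≠ 0.
Test x = -1: value = 0 ✓, so (x + 1) is a factor.
Synthetic division by (x + 1): bring down 1; 1(-1) + 12 = 11; 11(-1) + 42 = 31; 31(-1) + 52 = 21; 21(-1) + 21 = 0 → quotient x^3 + 11x^2 + 31x + 21, remainder 0.
Continue with the quotient x^3 + 11x^2 + 31x + 21 (candidates must divide 21; re-test x = -1 first in case it repeats).
Test x = -1: value = 0 ✓, so (x + 1) is a factor.
Synthetic division by (x + 1): bring down 1; 1(-1) + 11 = 10; 10(-1) + 31 = 21; 21(-1) + 21 = 0 → quotient x^2 + 10x + 21, remainder 0.
Solve the quadratic x^2 + 10x + 21 = 0: discriminant = 10^2 - 4(1)(21) = 100 - 84 = 16.
sqrt(16) = 4, so x = (-10 ± 4)/2: x = -3 or x = -7.
Collecting all roots found:

x = -7, x = -3, x = -1 (multiplicity 2)
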